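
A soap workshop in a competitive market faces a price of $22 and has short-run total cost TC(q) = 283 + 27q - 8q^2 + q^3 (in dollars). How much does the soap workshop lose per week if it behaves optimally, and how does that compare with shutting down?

Profit = -$233 at q = 5

AVC = 27 - 8q + q^2; min AVC = $11 at q = 4. Since P = $22 ≥ min AVC, the firm produces.
MC = 27 - 16q + 3q^2. Setting P = MC and taking the root on the rising branch gives q* = 5.
TR = 22·5 = 110. TC = 283 + 60 = 343. Profit = 110 − 343 = -$233.
Shutting down would mean losing the fixed cost of $283, so operating at a loss of $233 is better by $50.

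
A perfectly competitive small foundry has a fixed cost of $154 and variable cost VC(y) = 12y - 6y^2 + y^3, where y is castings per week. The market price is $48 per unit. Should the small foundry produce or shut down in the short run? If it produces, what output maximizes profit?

Produce at y = 6

Strip out fixed cost: VC = 12y - 6y^2 + y^3. Then AVC = 12 - 6y + y^2 and MC = 12 - 12y + 3y^2.
The AVC parabola has its vertex at y = 6/2 = 3, where AVC = 12 - 6·3 + 3^2 = $3.
Because $48 ≥ $3, revenue can cover variable cost; the firm operates.
Set P = MC: 48 = 12 - 12y + 3y^2 → -36 - 12y + 3y^2 = 0. The roots are y = -2 and y = 6; the profit-maximizing output is on the rising part of MC, so y* = 6.
Check: AVC at y = 6 is $12 ≤ P, so revenue covers variable cost.
Profit = P·y − TC = 48·6 − 226 = $62.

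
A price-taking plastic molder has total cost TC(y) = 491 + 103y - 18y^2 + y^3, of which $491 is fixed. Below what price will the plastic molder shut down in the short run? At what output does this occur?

$22 per unit, at y = 9

The shutdown price is the minimum of AVC. VC = 103y - 18y^2 + y^3, so AVC = 103 - 18y + y^2.
dAVC/dy = -18 + 2y = 0 gives y = 9. min AVC = 103 - 18·9 + 9^2 = 22.
For P < $22 the firm produces nothing.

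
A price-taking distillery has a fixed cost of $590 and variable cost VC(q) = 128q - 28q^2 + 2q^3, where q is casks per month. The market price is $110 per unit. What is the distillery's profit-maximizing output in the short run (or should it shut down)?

Produce at q = 9

From TC, MC = TC'(q) = 128 - 56q + 6q^2 and AVC = VC/q = 128 - 28q + 2q^2.
AVC hits its minimum where MC = AVC, at q = 7, giving min AVC = 128 - 28·7 + 2·7^2 = $30.
P = $110 exceeds min AVC = $30, so the firm stays open.
Set P = MC: 110 = 128 - 56q + 6q^2 → 18 - 56q + 6q^2 = 0. The roots are q = 1/3 and q = 9; the profit-maximizing output is on the rising part of MC, so q* = 9.
Check: AVC at q = 9 is $38 ≤ P, so revenue covers variable cost.
Profit = P·q − TC = 110·9 − 932 = $58.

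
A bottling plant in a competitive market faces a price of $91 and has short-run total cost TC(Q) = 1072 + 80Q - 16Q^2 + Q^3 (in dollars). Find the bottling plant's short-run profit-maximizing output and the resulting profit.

AVC = 80 - 16Q + Q^2; min AVC = $16 at Q = 8. Since P = $91 ≥ min AVC, the firm produces.
With MC = 80 - 32Q + 3Q^2, P = MC on the upward-sloping part at Q* = 11.
TR = 91·11 = 1001. TC = 1072 + 275 = 1347. Profit = 1001 − 1347 = -$346.
By producing, the firm covers all variable cost plus $726 of fixed cost; shutting down would lose the full $1072.

Profit = -$346 at Q = 11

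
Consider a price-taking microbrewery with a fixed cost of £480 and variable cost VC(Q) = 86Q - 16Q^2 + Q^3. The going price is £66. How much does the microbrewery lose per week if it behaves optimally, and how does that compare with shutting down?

AVC = 86 - 16Q + Q^2; min AVC = £22 at Q = 8. Since P = £66 ≥ min AVC, the firm produces.
MC = 86 - 32Q + 3Q^2. Setting P = MC and taking the root on the rising branch gives Q* = 10.
TR = 66·10 = 660. TC = 480 + 260 = 740. Profit = 660 − 740 = -£80.
By producing, the firm covers all variable cost plus £400 of fixed cost; shutting down would lose the full £480.

Profit = -£80 at Q = 10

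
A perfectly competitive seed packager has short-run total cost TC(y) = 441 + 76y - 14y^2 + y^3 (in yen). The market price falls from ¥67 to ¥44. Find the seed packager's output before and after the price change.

Output falls from 9 to 8

MC = 76 - 28y + 3y^2; the shutdown threshold is min AVC = ¥27 (at y = 7).
With P = ¥67 above the shutdown price, P = MC gives y = 9.
At P = ¥44 ≥ min AVC, set P = MC: y = 8. The firm stays open but cuts output.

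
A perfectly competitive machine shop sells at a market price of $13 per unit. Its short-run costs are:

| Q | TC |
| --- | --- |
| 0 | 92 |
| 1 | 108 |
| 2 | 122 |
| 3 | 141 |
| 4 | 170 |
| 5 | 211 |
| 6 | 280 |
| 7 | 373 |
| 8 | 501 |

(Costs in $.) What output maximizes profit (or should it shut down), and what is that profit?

Compute π = P·Q − TC at each output: Q=0: -92; Q=1: -95; Q=2: -96; Q=3: -102; Q=4: -118; Q=5: -146; Q=6: -202; Q=7: -282; Q=8: -397.
Profit is highest at Q = 0. Equivalently, the lowest AVC in the table is 30/2 ≈ $15 at Q = 2, and P = $13 falls below it — price never covers variable cost, so the firm shuts down and loses only its fixed cost.

Q = 0 (shut down); profit = -$92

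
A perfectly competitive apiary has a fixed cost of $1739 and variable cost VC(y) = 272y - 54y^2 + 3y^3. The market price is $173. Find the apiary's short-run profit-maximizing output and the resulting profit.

Profit = -$287 at y = 11

AVC = 272 - 54y + 3y^2; min AVC = $29 at y = 9. Since P = $173 ≥ min AVC, the firm produces.
MC = 272 - 108y + 9y^2. Setting P = MC and taking the root on the rising branch gives y* = 11.
TR = 173·11 = 1903. TC = 1739 + 451 = 2190. Profit = 1903 − 2190 = -$287.
That loss of $287 beats the $1739 the firm would lose by shutting down; producing recovers $1452 of fixed cost.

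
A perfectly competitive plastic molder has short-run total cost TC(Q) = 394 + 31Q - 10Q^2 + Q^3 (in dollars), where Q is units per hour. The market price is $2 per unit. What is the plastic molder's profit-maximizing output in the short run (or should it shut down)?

Shut down

From TC, MC = TC'(Q) = 31 - 20Q + 3Q^2 and AVC = VC/Q = 31 - 10Q + Q^2.
AVC is minimized where dAVC/dQ = -10 + 2Q = 0, at Q = 5; min AVC = 31 - 10·5 + 5^2 = $6.
P = $2 lies below min AVC = $6; no output level covers variable cost.
Best response: produce nothing and absorb the $394 fixed cost.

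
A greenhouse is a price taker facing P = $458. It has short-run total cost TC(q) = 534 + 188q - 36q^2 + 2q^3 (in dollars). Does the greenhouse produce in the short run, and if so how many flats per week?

Strip out fixed cost: VC = 188q - 36q^2 + 2q^3. Then AVC = 188 - 36q + 2q^2 and MC = 188 - 72q + 6q^2.
The AVC parabola has its vertex at q = 36/4 = 9, where AVC = 188 - 36·9 + 2·9^2 = $26.
Since P = $458 ≥ min AVC = $26, price covers variable cost and the firm should produce.
Solving P = MC: -270 - 72q + 6q^2 = 0 ⇒ q = -3 or 15. On the upward-sloping branch, q* = 15.
Check: AVC at q = 15 is $98 ≤ P, so revenue covers variable cost.
Profit = P·q − TC = 458·15 − 2004 = $4866.

Produce at q = 15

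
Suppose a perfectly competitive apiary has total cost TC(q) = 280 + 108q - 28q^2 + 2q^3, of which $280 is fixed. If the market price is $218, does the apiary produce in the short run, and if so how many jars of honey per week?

Variable cost is VC = 108q - 28q^2 + 2q^3, so AVC = VC/q = 108 - 28q + 2q^2 and MC = dTC/dq = 108 - 56q + 6q^2.
AVC is minimized where dAVC/dq = -28 + 4q = 0, at q = 7; min AVC = 108 - 28·7 + 2·7^2 = $10.
Because $218 ≥ $10, revenue can cover variable cost; the firm operates.
P = MC gives -110 - 56q + 6q^2 = 0, with roots -5/3 and 11. Take the larger (rising MC): q* = 11.
Check: AVC at q = 11 is $42 ≤ P, so revenue covers variable cost.
Profit = P·q − TC = 218·11 − 742 = $1656.

Produce at q = 11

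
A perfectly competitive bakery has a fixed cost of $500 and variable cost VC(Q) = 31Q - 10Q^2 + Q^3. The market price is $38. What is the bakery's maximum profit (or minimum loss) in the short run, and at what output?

Profit = -$304 at Q = 7

AVC = 31 - 10Q + Q^2 has its minimum $6 at Q = 5; price $38 clears that bar, so the firm operates.
MC = 31 - 20Q + 3Q^2. Setting P = MC and taking the root on the rising branch gives Q* = 7.
TR = 38·7 = 266. TC = 500 + 70 = 570. Profit = 266 − 570 = -$304.
Shutting down would mean losing the fixed cost of $500, so operating at a loss of $304 is better by $196.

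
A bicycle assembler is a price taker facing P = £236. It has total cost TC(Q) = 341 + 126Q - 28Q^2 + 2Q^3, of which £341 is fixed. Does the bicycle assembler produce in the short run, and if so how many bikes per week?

Produce at Q = 11

Strip out fixed cost: VC = 126Q - 28Q^2 + 2Q^3. Then AVC = 126 - 28Q + 2Q^2 and MC = 126 - 56Q + 6Q^2.
AVC hits its minimum where MC = AVC, at Q = 7, giving min AVC = 126 - 28·7 + 2·7^2 = £28.
Because £236 ≥ £28, revenue can cover variable cost; the firm operates.
Set P = MC: 236 = 126 - 56Q + 6Q^2 → -110 - 56Q + 6Q^2 = 0. The roots are Q = -5/3 and Q = 11; the profit-maximizing output is on the rising part of MC, so Q* = 11.
Check: AVC at Q = 11 is £60 ≤ P, so revenue covers variable cost.
Profit = P·Q − TC = 236·11 − 1001 = £1595.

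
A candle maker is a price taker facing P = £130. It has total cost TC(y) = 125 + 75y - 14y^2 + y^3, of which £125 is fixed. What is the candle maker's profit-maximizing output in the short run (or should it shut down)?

Produce at y = 11

From TC, MC = TC'(y) = 75 - 28y + 3y^2 and AVC = VC/y = 75 - 14y + y^2.
AVC is minimized where dAVC/dy = -14 + 2y = 0, at y = 7; min AVC = 75 - 14·7 + 7^2 = £26.
Because £130 ≥ £26, revenue can cover variable cost; the firm operates.
P = MC gives -55 - 28y + 3y^2 = 0, with roots -5/3 and 11. Take the larger (rising MC): y* = 11.
Check: AVC at y = 11 is £42 ≤ P, so revenue covers variable cost.
Profit = P·y − TC = 130·11 − 587 = £843.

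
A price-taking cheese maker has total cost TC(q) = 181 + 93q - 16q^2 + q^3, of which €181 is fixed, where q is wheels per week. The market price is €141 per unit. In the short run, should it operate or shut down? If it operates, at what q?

Produce at q = 12

Strip out fixed cost: VC = 93q - 16q^2 + q^3. Then AVC = 93 - 16q + q^2 and MC = 93 - 32q + 3q^2.
AVC hits its minimum where MC = AVC, at q = 8, giving min AVC = 93 - 16·8 + 8^2 = €29.
Because €141 ≥ €29, revenue can cover variable cost; the firm operates.
Set P = MC: 141 = 93 - 32q + 3q^2 → -48 - 32q + 3q^2 = 0. The roots are q = -4/3 and q = 12; the profit-maximizing output is on the rising part of MC, so q* = 12.
Check: AVC at q = 12 is €45 ≤ P, so revenue covers variable cost.
Profit = P·q − TC = 141·12 − 721 = €971.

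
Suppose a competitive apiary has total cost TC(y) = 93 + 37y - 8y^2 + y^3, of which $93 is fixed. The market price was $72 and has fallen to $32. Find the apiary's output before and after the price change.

Output falls from 7 to 5

AVC = 37 - 8y + y^2, minimized at y = 4 where min AVC = $21. MC = 37 - 16y + 3y^2.
At P = $72 ≥ min AVC, set P = MC on the rising branch: y = 7.
At P = $32 ≥ min AVC, set P = MC: y = 5. The firm stays open but cuts output.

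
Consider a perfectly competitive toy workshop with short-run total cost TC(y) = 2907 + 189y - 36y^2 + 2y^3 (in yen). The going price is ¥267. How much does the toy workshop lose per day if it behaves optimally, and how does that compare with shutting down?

AVC = 189 - 36y + 2y^2 has its minimum ¥27 at y = 9; price ¥267 clears that bar, so the firm operates.
With MC = 189 - 72y + 6y^2, P = MC on the upward-sloping part at y* = 13.
TR = 267·13 = 3471. TC = 2907 + 767 = 3674. Profit = 3471 − 3674 = -¥203.
That loss of ¥203 beats the ¥2907 the firm would lose by shutting down; producing recovers ¥2704 of fixed cost.

Profit = -¥203 at y = 13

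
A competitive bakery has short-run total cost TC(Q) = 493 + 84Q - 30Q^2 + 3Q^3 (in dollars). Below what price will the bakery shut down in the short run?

Short-run supply begins at min AVC. From VC = 84Q - 30Q^2 + 3Q^3, AVC = 84 - 30Q + 3Q^2.
At the minimum of AVC, MC = AVC. MC = 84 - 60Q + 9Q^2; setting MC = AVC gives 6Q^2 - 30Q = 0, so Q = 5. min AVC = 9.
So the shutdown price is $9.

$9 per unit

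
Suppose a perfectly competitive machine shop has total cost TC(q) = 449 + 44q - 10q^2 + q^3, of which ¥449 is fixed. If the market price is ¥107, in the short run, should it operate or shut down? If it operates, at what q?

Variable cost is VC = 44q - 10q^2 + q^3, so AVC = VC/q = 44 - 10q + q^2 and MC = dTC/dq = 44 - 20q + 3q^2.
AVC hits its minimum where MC = AVC, at q = 5, giving min AVC = 44 - 10·5 + 5^2 = ¥19.
Since P = ¥107 ≥ min AVC = ¥19, price covers variable cost and the firm should produce.
P = MC gives -63 - 20q + 3q^2 = 0, with roots -7/3 and 9. Take the larger (rising MC): q* = 9.
Check: AVC at q = 9 is ¥35 ≤ P, so revenue covers variable cost.
Profit = P·q − TC = 107·9 − 764 = ¥199.

Produce at q = 9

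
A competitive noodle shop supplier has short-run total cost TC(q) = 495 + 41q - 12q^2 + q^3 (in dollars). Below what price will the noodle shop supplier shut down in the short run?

$5 per unit

The shutdown price is the minimum of AVC. VC = 41q - 12q^2 + q^3, so AVC = 41 - 12q + q^2.
dAVC/dq = -12 + 2q = 0 gives q = 6. min AVC = 41 - 12·6 + 6^2 = 5.
For P < $5 the firm produces nothing.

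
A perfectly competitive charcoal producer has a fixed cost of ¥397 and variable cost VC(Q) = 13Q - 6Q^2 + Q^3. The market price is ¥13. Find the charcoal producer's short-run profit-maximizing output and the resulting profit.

Profit = -¥365 at Q = 4

AVC = 13 - 6Q + Q^2; min AVC = ¥4 at Q = 3. Since P = ¥13 ≥ min AVC, the firm produces.
With MC = 13 - 12Q + 3Q^2, P = MC on the upward-sloping part at Q* = 4.
TR = 13·4 = 52. TC = 397 + 20 = 417. Profit = 52 − 417 = -¥365.
Shutting down would mean losing the fixed cost of ¥397, so operating at a loss of ¥365 is better by ¥32.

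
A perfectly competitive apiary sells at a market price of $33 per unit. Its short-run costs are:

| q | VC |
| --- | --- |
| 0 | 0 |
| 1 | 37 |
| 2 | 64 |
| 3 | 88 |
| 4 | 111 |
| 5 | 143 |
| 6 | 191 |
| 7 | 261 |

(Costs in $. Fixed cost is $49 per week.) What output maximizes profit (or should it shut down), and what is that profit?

q = 5; profit = -$27

Profit at each row (π = 33q − TC): q=0: -49; q=1: -53; q=2: -47; q=3: -38; q=4: -28; q=5: -27; q=6: -42; q=7: -79.
Profit is maximized at q = 5. AVC there is 143/5 = $28.60 ≤ P, so producing beats shutting down (which would give -$49).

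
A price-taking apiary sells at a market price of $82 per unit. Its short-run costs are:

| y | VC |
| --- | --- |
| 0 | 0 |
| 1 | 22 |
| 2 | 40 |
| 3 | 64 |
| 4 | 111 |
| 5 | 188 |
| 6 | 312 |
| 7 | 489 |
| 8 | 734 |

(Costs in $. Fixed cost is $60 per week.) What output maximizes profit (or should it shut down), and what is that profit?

Profit at each row (π = 82y − TC): y=0: -60; y=1: 0; y=2: 64; y=3: 122; y=4: 157; y=5: 162; y=6: 120; y=7: 25; y=8: -138.
Profit is maximized at y = 5. AVC there is 188/5 = $37.60 ≤ P, so producing beats shutting down (which would give -$60).

y = 5; profit = $162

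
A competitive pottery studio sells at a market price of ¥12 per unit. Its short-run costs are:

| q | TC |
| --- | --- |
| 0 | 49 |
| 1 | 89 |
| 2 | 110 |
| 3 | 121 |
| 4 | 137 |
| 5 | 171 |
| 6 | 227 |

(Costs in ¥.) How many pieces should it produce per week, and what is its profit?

q = 0 (shut down); profit = -¥49

Compute π = P·q − TC at each output: q=0: -49; q=1: -77; q=2: -86; q=3: -85; q=4: -89; q=5: -111; q=6: -155.
Profit is highest at q = 0. Equivalently, the lowest AVC in the table is 88/4 ≈ ¥22 at q = 4, and P = ¥12 falls below it — price never covers variable cost, so the firm shuts down and loses only its fixed cost.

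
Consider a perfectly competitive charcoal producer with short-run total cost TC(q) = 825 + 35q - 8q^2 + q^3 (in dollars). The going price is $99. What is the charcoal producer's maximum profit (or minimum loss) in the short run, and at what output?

AVC = 35 - 8q + q^2; min AVC = $19 at q = 4. Since P = $99 ≥ min AVC, the firm produces.
MC = 35 - 16q + 3q^2. Setting P = MC and taking the root on the rising branch gives q* = 8.
TR = 99·8 = 792. TC = 825 + 280 = 1105. Profit = 792 − 1105 = -$313.
Shutting down would mean losing the fixed cost of $825, so operating at a loss of $313 is better by $512.

Profit = -$313 at q = 8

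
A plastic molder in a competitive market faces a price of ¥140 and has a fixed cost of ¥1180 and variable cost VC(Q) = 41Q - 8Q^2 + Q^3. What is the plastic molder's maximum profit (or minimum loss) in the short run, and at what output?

Profit = -¥370 at Q = 9

AVC = 41 - 8Q + Q^2; min AVC = ¥25 at Q = 4. Since P = ¥140 ≥ min AVC, the firm produces.
MC = 41 - 16Q + 3Q^2. Setting P = MC and taking the root on the rising branch gives Q* = 9.
TR = 140·9 = 1260. TC = 1180 + 450 = 1630. Profit = 1260 − 1630 = -¥370.
Shutting down would mean losing the fixed cost of ¥1180, so operating at a loss of ¥370 is better by ¥810.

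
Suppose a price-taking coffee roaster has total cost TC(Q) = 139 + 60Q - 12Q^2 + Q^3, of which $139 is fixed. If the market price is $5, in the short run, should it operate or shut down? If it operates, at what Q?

Shut down

Strip out fixed cost: VC = 60Q - 12Q^2 + Q^3. Then AVC = 60 - 12Q + Q^2 and MC = 60 - 24Q + 3Q^2.
AVC hits its minimum where MC = AVC, at Q = 6, giving min AVC = 60 - 12·6 + 6^2 = $24.
Since P = $5 < min AVC = $24, price fails to cover variable cost at any output.
Shutting down limits the loss to fixed cost, $139.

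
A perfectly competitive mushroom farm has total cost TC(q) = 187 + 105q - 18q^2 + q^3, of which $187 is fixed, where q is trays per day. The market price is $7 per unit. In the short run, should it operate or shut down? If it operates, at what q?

Shut down

Variable cost is VC = 105q - 18q^2 + q^3, so AVC = VC/q = 105 - 18q + q^2 and MC = dTC/dq = 105 - 36q + 3q^2.
The AVC parabola has its vertex at q = 18/2 = 9, where AVC = 105 - 18·9 + 9^2 = $24.
Since P = $7 < min AVC = $24, price fails to cover variable cost at any output.
Shutting down limits the loss to fixed cost, $187.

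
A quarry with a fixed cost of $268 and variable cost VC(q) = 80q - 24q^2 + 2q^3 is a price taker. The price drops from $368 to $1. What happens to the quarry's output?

AVC = 80 - 24q + 2q^2, minimized at q = 6 where min AVC = $8. MC = 80 - 48q + 6q^2.
At P = $368 ≥ min AVC, set P = MC on the rising branch: q = 12.
At P = $1 < min AVC = $8, price no longer covers variable cost at any output, so the firm shuts down: q = 0.

Output falls from 12 to 0 (the firm shuts down)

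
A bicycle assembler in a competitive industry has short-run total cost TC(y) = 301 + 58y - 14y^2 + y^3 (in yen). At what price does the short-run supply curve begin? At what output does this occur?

¥9 per unit, at y = 7

Short-run supply begins at min AVC. From VC = 58y - 14y^2 + y^3, AVC = 58 - 14y + y^2.
At the minimum of AVC, MC = AVC. MC = 58 - 28y + 3y^2; setting MC = AVC gives 2y^2 - 14y = 0, so y = 7. min AVC = 9.
For P < ¥9 the firm produces nothing.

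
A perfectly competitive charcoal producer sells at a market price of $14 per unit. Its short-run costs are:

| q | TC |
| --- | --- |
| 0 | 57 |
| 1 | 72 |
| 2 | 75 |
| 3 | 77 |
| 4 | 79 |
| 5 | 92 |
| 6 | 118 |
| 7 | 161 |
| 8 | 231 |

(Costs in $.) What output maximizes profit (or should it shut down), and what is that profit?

q = 5; profit = -$22

Compute π = P·q − TC at each output: q=0: -57; q=1: -58; q=2: -47; q=3: -35; q=4: -23; q=5: -22; q=6: -34; q=7: -63; q=8: -119.
Profit is maximized at q = 5. AVC there is 35/5 = $7 ≤ P, so producing beats shutting down (which would give -$57).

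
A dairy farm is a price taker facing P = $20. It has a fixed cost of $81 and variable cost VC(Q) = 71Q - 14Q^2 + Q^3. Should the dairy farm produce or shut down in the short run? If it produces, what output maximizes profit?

Variable cost is VC = 71Q - 14Q^2 + Q^3, so AVC = VC/Q = 71 - 14Q + Q^2 and MC = dTC/dQ = 71 - 28Q + 3Q^2.
AVC is minimized where dAVC/dQ = -14 + 2Q = 0, at Q = 7; min AVC = 71 - 14·7 + 7^2 = $22.
With P < min AVC ($20 < $22), every unit sold adds to the loss.
Shutting down limits the loss to fixed cost, $81.

Shut down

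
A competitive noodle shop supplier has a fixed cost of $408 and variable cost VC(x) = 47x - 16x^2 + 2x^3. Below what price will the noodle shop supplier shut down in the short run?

$15 per unit

Short-run supply begins at min AVC. From VC = 47x - 16x^2 + 2x^3, AVC = 47 - 16x + 2x^2.
At the minimum of AVC, MC = AVC. MC = 47 - 32x + 6x^2; setting MC = AVC gives 4x^2 - 16x = 0, so x = 4. min AVC = 15.
The firm shuts down for any P below $15.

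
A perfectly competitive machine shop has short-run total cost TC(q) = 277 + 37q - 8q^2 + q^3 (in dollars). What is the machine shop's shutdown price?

$21 per unit

The firm shuts down when price falls below the minimum of average variable cost. AVC = VC/q = 37 - 8q + q^2.
dAVC/dq = -8 + 2q = 0 gives q = 4. min AVC = 37 - 8·4 + 4^2 = 21.
The firm shuts down for any P below $21.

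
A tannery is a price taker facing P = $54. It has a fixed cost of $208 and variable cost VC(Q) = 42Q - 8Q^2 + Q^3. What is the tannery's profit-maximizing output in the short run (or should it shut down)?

Strip out fixed cost: VC = 42Q - 8Q^2 + Q^3. Then AVC = 42 - 8Q + Q^2 and MC = 42 - 16Q + 3Q^2.
AVC is minimized where dAVC/dQ = -8 + 2Q = 0, at Q = 4; min AVC = 42 - 8·4 + 4^2 = $26.
P = $54 exceeds min AVC = $26, so the firm stays open.
Set P = MC: 54 = 42 - 16Q + 3Q^2 → -12 - 16Q + 3Q^2 = 0. The roots are Q = -2/3 and Q = 6; the profit-maximizing output is on the rising part of MC, so Q* = 6.
Check: AVC at Q = 6 is $30 ≤ P, so revenue covers variable cost.
Profit = P·Q − TC = 54·6 − 388 = -$64, a loss, but smaller than the $208 fixed cost the firm would lose by shutting down.

Produce at Q = 6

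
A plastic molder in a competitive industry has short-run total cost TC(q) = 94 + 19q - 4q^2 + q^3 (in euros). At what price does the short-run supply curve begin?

€15 per unit

Short-run supply begins at min AVC. From VC = 19q - 4q^2 + q^3, AVC = 19 - 4q + q^2.
dAVC/dq = -4 + 2q = 0 gives q = 2. min AVC = 19 - 4·2 + 2^2 = 15.
For P < €15 the firm produces nothing.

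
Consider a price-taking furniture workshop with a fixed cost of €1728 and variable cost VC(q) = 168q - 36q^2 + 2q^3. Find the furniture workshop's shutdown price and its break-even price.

Shutdown price = €6; break-even price = €168

Shutdown price = min AVC. AVC = 168 - 36q + 2q^2, with vertex at q = 9 and minimum €6.
ATC = 1728/q + 168 - 36q + 2q^2. Setting dATC/dq = −1728/q^2 − 36 + 4q = 0 gives q = 12 (since 4·12^3 − 36·12^2 = 1728).
min ATC = 1728/12 + 168 − 36·12 + 2·12^2 = €168. That is the break-even price.
Between these two prices the firm operates at a loss; above €168 it earns a profit.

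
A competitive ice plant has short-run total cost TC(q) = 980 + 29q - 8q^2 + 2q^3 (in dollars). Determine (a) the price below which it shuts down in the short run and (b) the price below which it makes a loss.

Shutdown price = min AVC. AVC = 29 - 8q + 2q^2, with vertex at q = 2 and minimum $21.
ATC = 980/q + 29 - 8q + 2q^2. Setting dATC/dq = −980/q^2 − 8 + 4q = 0 gives q = 7 (since 4·7^3 − 8·7^2 = 980).
min ATC = 980/7 + 29 − 8·7 + 2·7^2 = $211. That is the break-even price.
For $21 ≤ P < $211 the firm produces at a loss; below $21 it shuts down.

Shutdown price = $21; break-even price = $211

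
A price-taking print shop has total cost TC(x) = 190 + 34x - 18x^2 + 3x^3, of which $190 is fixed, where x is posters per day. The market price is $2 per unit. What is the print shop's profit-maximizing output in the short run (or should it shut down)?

Strip out fixed cost: VC = 34x - 18x^2 + 3x^3. Then AVC = 34 - 18x + 3x^2 and MC = 34 - 36x + 9x^2.
AVC is minimized where dAVC/dx = -18 + 6x = 0, at x = 3; min AVC = 34 - 18·3 + 3·3^2 = $7.
P = $2 lies below min AVC = $7; no output level covers variable cost.
Shutting down limits the loss to fixed cost, $190.

Shut down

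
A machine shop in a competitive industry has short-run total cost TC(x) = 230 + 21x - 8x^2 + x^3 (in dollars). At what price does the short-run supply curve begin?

$5 per unit

The shutdown price is the minimum of AVC. VC = 21x - 8x^2 + x^3, so AVC = 21 - 8x + x^2.
At the minimum of AVC, MC = AVC. MC = 21 - 16x + 3x^2; setting MC = AVC gives 2x^2 - 8x = 0, so x = 4. min AVC = 5.
For P < $5 the firm produces nothing.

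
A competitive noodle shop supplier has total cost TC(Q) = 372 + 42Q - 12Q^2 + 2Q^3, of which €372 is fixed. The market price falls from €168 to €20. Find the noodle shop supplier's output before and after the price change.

Output falls from 7 to 0 (the firm shuts down)

AVC = 42 - 12Q + 2Q^2, minimized at Q = 3 where min AVC = €24. MC = 42 - 24Q + 6Q^2.
With P = €168 above the shutdown price, P = MC gives Q = 7.
At P = €20 < min AVC = €24, price no longer covers variable cost at any output, so the firm shuts down: Q = 0.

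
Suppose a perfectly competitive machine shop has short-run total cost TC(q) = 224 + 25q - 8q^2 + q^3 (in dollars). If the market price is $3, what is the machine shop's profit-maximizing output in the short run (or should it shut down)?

Shut down

Variable cost is VC = 25q - 8q^2 + q^3, so AVC = VC/q = 25 - 8q + q^2 and MC = dTC/dq = 25 - 16q + 3q^2.
The AVC parabola has its vertex at q = 8/2 = 4, where AVC = 25 - 8·4 + 4^2 = $9.
Since P = $3 < min AVC = $9, price fails to cover variable cost at any output.
Best response: produce nothing and absorb the $224 fixed cost.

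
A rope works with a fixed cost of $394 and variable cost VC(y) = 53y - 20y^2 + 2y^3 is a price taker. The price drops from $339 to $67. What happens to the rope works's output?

Output falls from 11 to 7

AVC = 53 - 20y + 2y^2, minimized at y = 5 where min AVC = $3. MC = 53 - 40y + 6y^2.
With P = $339 above the shutdown price, P = MC gives y = 11.
At P = $67 ≥ min AVC, set P = MC: y = 7. The firm stays open but cuts output.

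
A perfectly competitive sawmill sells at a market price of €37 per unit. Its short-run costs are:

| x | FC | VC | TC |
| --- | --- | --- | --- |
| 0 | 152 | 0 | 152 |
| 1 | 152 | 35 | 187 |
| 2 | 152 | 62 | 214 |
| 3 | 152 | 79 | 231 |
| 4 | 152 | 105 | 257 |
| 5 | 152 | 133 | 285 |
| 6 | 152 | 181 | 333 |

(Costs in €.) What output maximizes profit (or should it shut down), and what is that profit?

x = 5; profit = -€100

Tabulate TR − TC: x=0: -152; x=1: -150; x=2: -140; x=3: -120; x=4: -109; x=5: -100; x=6: -111.
Profit is maximized at x = 5. AVC there is 133/5 = €26.60 ≤ P, so producing beats shutting down (which would give -€152).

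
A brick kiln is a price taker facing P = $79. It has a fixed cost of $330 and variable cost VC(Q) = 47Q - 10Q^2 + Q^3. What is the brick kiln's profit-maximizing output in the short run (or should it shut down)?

Produce at Q = 8

Strip out fixed cost: VC = 47Q - 10Q^2 + Q^3. Then AVC = 47 - 10Q + Q^2 and MC = 47 - 20Q + 3Q^2.
AVC hits its minimum where MC = AVC, at Q = 5, giving min AVC = 47 - 10·5 + 5^2 = $22.
Since P = $79 ≥ min AVC = $22, price covers variable cost and the firm should produce.
Solving P = MC: -32 - 20Q + 3Q^2 = 0 ⇒ Q = -4/3 or 8. On the upward-sloping branch, Q* = 8.
Check: AVC at Q = 8 is $31 ≤ P, so revenue covers variable cost.
Profit = P·Q − TC = 79·8 − 578 = $54.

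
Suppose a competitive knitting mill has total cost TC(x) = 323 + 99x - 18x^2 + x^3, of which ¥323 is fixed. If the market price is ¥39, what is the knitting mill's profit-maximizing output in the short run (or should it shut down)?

Produce at x = 10

From TC, MC = TC'(x) = 99 - 36x + 3x^2 and AVC = VC/x = 99 - 18x + x^2.
AVC is minimized where dAVC/dx = -18 + 2x = 0, at x = 9; min AVC = 99 - 18·9 + 9^2 = ¥18.
Because ¥39 ≥ ¥18, revenue can cover variable cost; the firm operates.
P = MC gives 60 - 36x + 3x^2 = 0, with roots 2 and 10. Take the larger (rising MC): x* = 10.
Check: AVC at x = 10 is ¥19 ≤ P, so revenue covers variable cost.
Profit = P·x − TC = 39·10 − 513 = -¥123, a loss, but smaller than the ¥323 fixed cost the firm would lose by shutting down.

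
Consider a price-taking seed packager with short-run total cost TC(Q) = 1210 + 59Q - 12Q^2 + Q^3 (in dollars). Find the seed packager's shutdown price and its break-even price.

Shutdown price = min AVC. AVC = 59 - 12Q + Q^2, with vertex at Q = 6 and minimum $23.
ATC = 1210/Q + 59 - 12Q + Q^2. Setting dATC/dQ = −1210/Q^2 − 12 + 2Q = 0 gives Q = 11 (since 2·11^3 − 12·11^2 = 1210).
min ATC = 1210/11 + 59 − 12·11 + 11^2 = $158. That is the break-even price.
Between these two prices the firm operates at a loss; above $158 it earns a profit.

Shutdown price = $23; break-even price = $158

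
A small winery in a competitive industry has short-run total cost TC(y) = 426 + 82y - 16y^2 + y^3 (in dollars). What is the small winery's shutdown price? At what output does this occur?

The shutdown price is the minimum of AVC. VC = 82y - 16y^2 + y^3, so AVC = 82 - 16y + y^2.
At the minimum of AVC, MC = AVC. MC = 82 - 32y + 3y^2; setting MC = AVC gives 2y^2 - 16y = 0, so y = 8. min AVC = 18.
The firm shuts down for any P below $18.

$18 per unit, at y = 8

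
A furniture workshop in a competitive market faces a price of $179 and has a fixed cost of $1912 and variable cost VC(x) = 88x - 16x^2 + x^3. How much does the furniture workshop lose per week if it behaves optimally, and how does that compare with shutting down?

AVC = 88 - 16x + x^2; min AVC = $24 at x = 8. Since P = $179 ≥ min AVC, the firm produces.
With MC = 88 - 32x + 3x^2, P = MC on the upward-sloping part at x* = 13.
TR = 179·13 = 2327. TC = 1912 + 637 = 2549. Profit = 2327 − 2549 = -$222.
That loss of $222 beats the $1912 the firm would lose by shutting down; producing recovers $1690 of fixed cost.

Profit = -$222 at x = 13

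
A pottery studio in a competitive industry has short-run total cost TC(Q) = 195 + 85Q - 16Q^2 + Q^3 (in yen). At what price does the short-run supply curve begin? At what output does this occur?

The shutdown price is the minimum of AVC. VC = 85Q - 16Q^2 + Q^3, so AVC = 85 - 16Q + Q^2.
dAVC/dQ = -16 + 2Q = 0 gives Q = 8. min AVC = 85 - 16·8 + 8^2 = 21.
For P < ¥21 the firm produces nothing.

¥21 per unit, at Q = 8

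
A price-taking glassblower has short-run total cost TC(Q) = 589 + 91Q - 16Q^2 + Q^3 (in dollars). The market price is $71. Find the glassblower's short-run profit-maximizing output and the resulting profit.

AVC = 91 - 16Q + Q^2; min AVC = $27 at Q = 8. Since P = $71 ≥ min AVC, the firm produces.
MC = 91 - 32Q + 3Q^2. Setting P = MC and taking the root on the rising branch gives Q* = 10.
TR = 71·10 = 710. TC = 589 + 310 = 899. Profit = 710 − 899 = -$189.
By producing, the firm covers all variable cost plus $400 of fixed cost; shutting down would lose the full $589.

Profit = -$189 at Q = 10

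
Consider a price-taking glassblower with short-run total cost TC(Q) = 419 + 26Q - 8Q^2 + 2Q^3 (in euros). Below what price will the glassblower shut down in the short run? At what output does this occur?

€18 per unit, at Q = 2

The shutdown price is the minimum of AVC. VC = 26Q - 8Q^2 + 2Q^3, so AVC = 26 - 8Q + 2Q^2.
At the minimum of AVC, MC = AVC. MC = 26 - 16Q + 6Q^2; setting MC = AVC gives 4Q^2 - 8Q = 0, so Q = 2. min AVC = 18.
The firm shuts down for any P below €18.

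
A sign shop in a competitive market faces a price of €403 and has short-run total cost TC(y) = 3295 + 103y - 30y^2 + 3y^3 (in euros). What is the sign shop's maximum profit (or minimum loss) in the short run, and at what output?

Profit = -€295 at y = 10

AVC = 103 - 30y + 3y^2; min AVC = €28 at y = 5. Since P = €403 ≥ min AVC, the firm produces.
MC = 103 - 60y + 9y^2. Setting P = MC and taking the root on the rising branch gives y* = 10.
TR = 403·10 = 4030. TC = 3295 + 1030 = 4325. Profit = 4030 − 4325 = -€295.
Shutting down would mean losing the fixed cost of €3295, so operating at a loss of €295 is better by €3000.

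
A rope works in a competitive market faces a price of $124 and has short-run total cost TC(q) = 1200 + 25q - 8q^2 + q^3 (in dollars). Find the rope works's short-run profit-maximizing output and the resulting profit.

Profit = -$390 at q = 9

AVC = 25 - 8q + q^2 has its minimum $9 at q = 4; price $124 clears that bar, so the firm operates.
With MC = 25 - 16q + 3q^2, P = MC on the upward-sloping part at q* = 9.
TR = 124·9 = 1116. TC = 1200 + 306 = 1506. Profit = 1116 − 1506 = -$390.
That loss of $390 beats the $1200 the firm would lose by shutting down; producing recovers $810 of fixed cost.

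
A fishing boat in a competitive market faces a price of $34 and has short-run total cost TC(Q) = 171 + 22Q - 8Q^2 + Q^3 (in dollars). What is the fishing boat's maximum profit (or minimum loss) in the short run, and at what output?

Profit = -$27 at Q = 6

AVC = 22 - 8Q + Q^2; min AVC = $6 at Q = 4. Since P = $34 ≥ min AVC, the firm produces.
MC = 22 - 16Q + 3Q^2. Setting P = MC and taking the root on the rising branch gives Q* = 6.
TR = 34·6 = 204. TC = 171 + 60 = 231. Profit = 204 − 231 = -$27.
By producing, the firm covers all variable cost plus $144 of fixed cost; shutting down would lose the full $171.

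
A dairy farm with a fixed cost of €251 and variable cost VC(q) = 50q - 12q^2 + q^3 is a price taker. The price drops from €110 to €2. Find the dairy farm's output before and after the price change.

Output falls from 10 to 0 (the firm shuts down)

AVC = 50 - 12q + q^2, minimized at q = 6 where min AVC = €14. MC = 50 - 24q + 3q^2.
At P = €110 ≥ min AVC, set P = MC on the rising branch: q = 10.
At P = €2 < min AVC = €14, price no longer covers variable cost at any output, so the firm shuts down: q = 0.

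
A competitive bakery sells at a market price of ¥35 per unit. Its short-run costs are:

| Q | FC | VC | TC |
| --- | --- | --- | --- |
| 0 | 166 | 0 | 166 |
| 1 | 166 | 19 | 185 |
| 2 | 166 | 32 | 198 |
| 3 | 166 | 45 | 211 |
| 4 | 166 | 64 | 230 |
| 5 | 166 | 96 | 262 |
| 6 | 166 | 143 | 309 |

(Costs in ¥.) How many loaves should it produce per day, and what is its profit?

Compute π = P·Q − TC at each output: Q=0: -166; Q=1: -150; Q=2: -128; Q=3: -106; Q=4: -90; Q=5: -87; Q=6: -99.
Profit is maximized at Q = 5. AVC there is 96/5 = ¥19.20 ≤ P, so producing beats shutting down (which would give -¥166).

Q = 5; profit = -¥87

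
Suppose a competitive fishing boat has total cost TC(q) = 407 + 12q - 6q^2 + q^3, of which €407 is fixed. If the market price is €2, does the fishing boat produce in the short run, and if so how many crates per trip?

From TC, MC = TC'(q) = 12 - 12q + 3q^2 and AVC = VC/q = 12 - 6q + q^2.
The AVC parabola has its vertex at q = 6/2 = 3, where AVC = 12 - 6·3 + 3^2 = €3.
Since P = €2 < min AVC = €3, price fails to cover variable cost at any output.
Shutting down limits the loss to fixed cost, €407.

Shut down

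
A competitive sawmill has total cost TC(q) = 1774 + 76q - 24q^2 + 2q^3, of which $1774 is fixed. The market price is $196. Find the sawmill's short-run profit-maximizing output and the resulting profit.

AVC = 76 - 24q + 2q^2 has its minimum $4 at q = 6; price $196 clears that bar, so the firm operates.
With MC = 76 - 48q + 6q^2, P = MC on the upward-sloping part at q* = 10.
TR = 196·10 = 1960. TC = 1774 + 360 = 2134. Profit = 1960 − 2134 = -$174.
Shutting down would mean losing the fixed cost of $1774, so operating at a loss of $174 is better by $1600.

Profit = -$174 at q = 10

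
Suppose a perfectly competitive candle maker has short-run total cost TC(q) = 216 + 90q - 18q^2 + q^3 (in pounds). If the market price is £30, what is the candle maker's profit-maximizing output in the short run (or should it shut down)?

Produce at q = 10

Variable cost is VC = 90q - 18q^2 + q^3, so AVC = VC/q = 90 - 18q + q^2 and MC = dTC/dq = 90 - 36q + 3q^2.
The AVC parabola has its vertex at q = 18/2 = 9, where AVC = 90 - 18·9 + 9^2 = £9.
Because £30 ≥ £9, revenue can cover variable cost; the firm operates.
Set P = MC: 30 = 90 - 36q + 3q^2 → 60 - 36q + 3q^2 = 0. The roots are q = 2 and q = 10; the profit-maximizing output is on the rising part of MC, so q* = 10.
Check: AVC at q = 10 is £10 ≤ P, so revenue covers variable cost.
Profit = P·q − TC = 30·10 − 316 = -£16, a loss, but smaller than the £216 fixed cost the firm would lose by shutting down.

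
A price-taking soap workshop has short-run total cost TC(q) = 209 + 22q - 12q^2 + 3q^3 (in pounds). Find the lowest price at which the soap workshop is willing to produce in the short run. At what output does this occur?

The firm shuts down when price falls below the minimum of average variable cost. AVC = VC/q = 22 - 12q + 3q^2.
At the minimum of AVC, MC = AVC. MC = 22 - 24q + 9q^2; setting MC = AVC gives 6q^2 - 12q = 0, so q = 2. min AVC = 10.
For P < £10 the firm produces nothing.

£10 per unit, at q = 2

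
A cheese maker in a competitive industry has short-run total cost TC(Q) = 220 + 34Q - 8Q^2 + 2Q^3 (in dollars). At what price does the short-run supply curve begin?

$26 per unit

The firm shuts down when price falls below the minimum of average variable cost. AVC = VC/Q = 34 - 8Q + 2Q^2.
dAVC/dQ = -8 + 4Q = 0 gives Q = 2. min AVC = 34 - 8·2 + 2·2^2 = 26.
For P < $26 the firm produces nothing.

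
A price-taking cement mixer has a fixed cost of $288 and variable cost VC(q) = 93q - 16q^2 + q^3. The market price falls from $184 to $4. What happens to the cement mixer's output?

Output falls from 13 to 0 (the firm shuts down)

MC = 93 - 32q + 3q^2; the shutdown threshold is min AVC = $29 (at q = 8).
At P = $184 ≥ min AVC, set P = MC on the rising branch: q = 13.
At P = $4 < min AVC = $29, price no longer covers variable cost at any output, so the firm shuts down: q = 0.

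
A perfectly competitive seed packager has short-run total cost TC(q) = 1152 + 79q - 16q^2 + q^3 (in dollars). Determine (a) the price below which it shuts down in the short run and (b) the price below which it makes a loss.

Shutdown price = $15; break-even price = $127

Shutdown price = min AVC. AVC = 79 - 16q + q^2, with vertex at q = 8 and minimum $15.
ATC = 1152/q + 79 - 16q + q^2. Setting dATC/dq = −1152/q^2 − 16 + 2q = 0 gives q = 12 (since 2·12^3 − 16·12^2 = 1152).
min ATC = 1152/12 + 79 − 16·12 + 12^2 = $127. That is the break-even price.
Between these two prices the firm operates at a loss; above $127 it earns a profit.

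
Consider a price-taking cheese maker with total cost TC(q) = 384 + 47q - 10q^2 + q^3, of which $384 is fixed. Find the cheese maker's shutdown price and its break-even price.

Shutdown price = min AVC. AVC = 47 - 10q + q^2, with vertex at q = 5 and minimum $22.
ATC = 384/q + 47 - 10q + q^2. Setting dATC/dq = −384/q^2 − 10 + 2q = 0 gives q = 8 (since 2·8^3 − 10·8^2 = 384).
min ATC = 384/8 + 47 − 10·8 + 8^2 = $79. That is the break-even price.
For $22 ≤ P < $79 the firm produces at a loss; below $22 it shuts down.

Shutdown price = $22; break-even price = $79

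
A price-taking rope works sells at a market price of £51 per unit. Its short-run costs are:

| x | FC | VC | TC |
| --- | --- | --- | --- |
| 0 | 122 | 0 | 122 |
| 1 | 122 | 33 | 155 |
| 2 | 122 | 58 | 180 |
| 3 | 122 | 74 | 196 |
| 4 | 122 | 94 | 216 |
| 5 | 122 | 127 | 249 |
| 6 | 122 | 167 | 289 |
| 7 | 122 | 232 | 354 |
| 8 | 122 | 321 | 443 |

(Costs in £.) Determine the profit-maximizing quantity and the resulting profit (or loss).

x = 6; profit = £17

Tabulate TR − TC: x=0: -122; x=1: -104; x=2: -78; x=3: -43; x=4: -12; x=5: 6; x=6: 17; x=7: 3; x=8: -35.
Profit is maximized at x = 6. AVC there is 167/6 = £27.83 ≤ P, so producing beats shutting down (which would give -£122).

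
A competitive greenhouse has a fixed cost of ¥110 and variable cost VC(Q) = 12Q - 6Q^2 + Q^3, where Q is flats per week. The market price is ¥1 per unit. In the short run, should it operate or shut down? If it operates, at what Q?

Shut down

Strip out fixed cost: VC = 12Q - 6Q^2 + Q^3. Then AVC = 12 - 6Q + Q^2 and MC = 12 - 12Q + 3Q^2.
AVC hits its minimum where MC = AVC, at Q = 3, giving min AVC = 12 - 6·3 + 3^2 = ¥3.
P = ¥1 lies below min AVC = ¥3; no output level covers variable cost.
Shutting down limits the loss to fixed cost, ¥110.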